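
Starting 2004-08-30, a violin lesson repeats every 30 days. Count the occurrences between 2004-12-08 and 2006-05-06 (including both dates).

Occurrences land 30·i days after 2004-08-30 for i = 0, 1, 2, …
2004-12-08 is 100 days after the start; 100 ÷ 30 = 3 remainder 10; since the remainder is 10, round up to i = 4. First occurrence in the window: #5 on 2004-12-28 (4×30 = 120 days in).
2006-05-06 is 614 days after the start; 614 ÷ 30 = 20 remainder 14. Last occurrence in the window: #21 on 2006-04-22.
Occurrences #5 through #21: 17 in total.

17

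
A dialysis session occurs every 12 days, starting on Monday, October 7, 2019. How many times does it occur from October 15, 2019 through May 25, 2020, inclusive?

Occurrences land 12·i days after October 7, 2019 for i = 0, 1, 2, …
October 15, 2019 is 8 days after the start; 8 ÷ 12 = 0 remainder 8; since the remainder is 8, round up to i = 1. First occurrence in the window: #2 on October 19, 2019 (1×12 = 12 days in).
May 25, 2020 is 231 days after the start; 231 ÷ 12 = 19 remainder 3. Last occurrence in the window: #20 on May 22, 2020.
Occurrences #2 through #20: 19 in total.

19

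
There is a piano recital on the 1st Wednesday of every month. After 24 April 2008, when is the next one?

April 2008 starts on a Tuesday, so its 1st Wednesday is 2 April 2008 (1 day in).
That is not after 24 April 2008, so look at May 2008.
May 2008 starts on a Thursday, so its 1st Wednesday is 7 May 2008 (6 days in).

7 May 2008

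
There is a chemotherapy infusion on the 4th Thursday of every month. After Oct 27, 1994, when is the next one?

Nov 24, 1994

Oct 1994 starts on a Saturday; its first Thursday is the 6th, so the 4th Thursday is the 27th — Oct 27, 1994.
That is not after Oct 27, 1994, so look at Nov 1994.
Nov 1994 starts on a Tuesday; its first Thursday is the 3rd, so the 4th Thursday is the 24th — Nov 24, 1994.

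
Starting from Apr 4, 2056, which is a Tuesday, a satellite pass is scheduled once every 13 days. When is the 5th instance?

May 26, 2056

The 5th occurrence is 4 intervals after the first: 4 × 13 = 52 days after Apr 4, 2056.
Apr has 30 days — 26 days to the end of Apr leaves 26.
26 days into May → May 26, 2056.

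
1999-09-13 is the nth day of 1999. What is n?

256

Days in months before September: 31 + 28 + 31 + 30 + 31 + 30 + 31 + 31 = 243.
Plus 13 days into September → day 256.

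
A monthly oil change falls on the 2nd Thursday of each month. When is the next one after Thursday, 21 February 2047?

February 2047 starts on a Friday; its first Thursday is the 7th, so the 2nd Thursday is the 14th — 14 February 2047.
That is not after 21 February 2047, so look at March 2047.
March 2047 starts on a Friday; its first Thursday is the 7th, so the 2nd Thursday is the 14th — 14 March 2047.

14 March 2047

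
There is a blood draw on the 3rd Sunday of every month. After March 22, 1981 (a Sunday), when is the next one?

April 19, 1981

March 1981 starts on a Sunday; its first Sunday is the 1st, so the 3rd Sunday is the 15th — March 15, 1981.
That is not after March 22, 1981, so look at April 1981.
April 1981 starts on a Wednesday; its first Sunday is the 5th, so the 3rd Sunday is the 19th — April 19, 1981.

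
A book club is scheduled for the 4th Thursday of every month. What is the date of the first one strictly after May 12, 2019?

May 2019 starts on a Wednesday; its first Thursday is the 2nd, so the 4th Thursday is the 23rd — May 23, 2019.
May 23, 2019 is after May 12, 2019, so that is the next one.

May 23, 2019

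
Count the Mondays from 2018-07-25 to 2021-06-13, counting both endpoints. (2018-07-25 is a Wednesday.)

2018-07-25 is a Wednesday; the first Monday on or after it is 2018-07-30 (5 days later).
From 2018-07-30 to 2021-06-13: 154 + 365 + 366 + 164 = 1049 days (rest of 2018, 2019, 2020, to 2021-06-13 in 2021).
1049 ÷ 7 = 149 full weeks with remainder 6, so 149 more Mondays after the first → 150.

150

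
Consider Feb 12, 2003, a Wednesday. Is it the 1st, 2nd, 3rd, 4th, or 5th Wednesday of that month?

Day 12 falls in week ⌈12/7⌉ of the month.
Days 1–7 hold the 1st Wednesday, 8–14 the 2nd, 15–21 the 3rd, 22–28 the 4th, 29–31 the 5th.
12 is in the range for the 2nd.

2nd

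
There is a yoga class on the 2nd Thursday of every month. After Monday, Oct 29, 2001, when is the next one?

Nov 8, 2001

Oct 2001 starts on a Monday; its first Thursday is the 4th, so the 2nd Thursday is the 11th — Oct 11, 2001.
That is not after Oct 29, 2001, so look at Nov 2001.
Nov 2001 starts on a Thursday; its first Thursday is the 1st, so the 2nd Thursday is the 8th — Nov 8, 2001.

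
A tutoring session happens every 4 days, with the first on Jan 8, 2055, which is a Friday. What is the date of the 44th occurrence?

Jun 29, 2055

The 44th occurrence is 43 intervals after the first: 43 × 4 = 172 days after Jan 8, 2055.
Jan has 31 days — 23 days to the end of Jan leaves 149.
Feb has 28 days (121 left).
Mar has 31 days (90 left).
Apr has 30 days (60 left).
May has 31 days (29 left).
29 days into Jun → Jun 29, 2055.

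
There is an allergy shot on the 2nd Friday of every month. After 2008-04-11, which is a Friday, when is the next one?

2008-05-09

April 2008 starts on a Tuesday; its first Friday is the 4th, so the 2nd Friday is the 11th — 2008-04-11.
That is not after 2008-04-11, so look at May 2008.
May 2008 starts on a Thursday; its first Friday is the 2nd, so the 2nd Friday is the 9th — 2008-05-09.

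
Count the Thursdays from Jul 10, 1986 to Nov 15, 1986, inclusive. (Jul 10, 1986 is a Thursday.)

Jul 10, 1986 is a Thursday; the first Thursday on or after it is Jul 10, 1986.
From Jul 10, 1986 to Nov 15, 1986: 21 + 31 + 30 + 31 + 15 = 128 days (rest of Jul, Aug, Sep, Oct, Nov).
128 ÷ 7 = 18 full weeks with remainder 2, so 18 more Thursdays after the first → 19.

19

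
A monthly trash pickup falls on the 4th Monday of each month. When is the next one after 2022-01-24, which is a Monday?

2022-02-28

January 2022 starts on a Saturday; its first Monday is the 3rd, so the 4th Monday is the 24th — 2022-01-24.
That is not after 2022-01-24, so look at February 2022.
February 2022 starts on a Tuesday; its first Monday is the 7th, so the 4th Monday is the 28th — 2022-02-28.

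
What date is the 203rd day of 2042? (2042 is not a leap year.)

Jan has 31 days (203 − 31 = 172 remain).
Feb has 28 days (172 − 28 = 144 remain).
Mar has 31 days (144 − 31 = 113 remain).
Apr has 30 days (113 − 30 = 83 remain).
May has 31 days (83 − 31 = 52 remain).
Jun has 30 days (52 − 30 = 22 remain).
22 into Jul → Jul 22.

Jul 22, 2042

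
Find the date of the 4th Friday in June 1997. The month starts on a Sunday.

1997-06-27

June 1997 begins on a Sunday, so the first Friday is June 6 (5 days later).
The 4th Friday is 3 weeks later: 6 + 21 = 27.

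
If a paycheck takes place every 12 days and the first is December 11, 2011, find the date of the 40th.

The 40th occurrence is 39 intervals after the first: 39 × 12 = 468 days after December 11, 2011.
December has 31 days — 20 days to the end of December leaves 448.
2012 has 366 days (82 left).
January has 31 days (51 left).
February has 28 days (23 left).
23 days into March → March 23, 2013.

March 23, 2013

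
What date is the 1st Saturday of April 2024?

2024-04-06

April 2024 begins on a Monday, so the first Saturday is April 6 (5 days later).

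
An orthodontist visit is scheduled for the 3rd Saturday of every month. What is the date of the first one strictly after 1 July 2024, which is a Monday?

July 2024 starts on a Monday; its first Saturday is the 6th, so the 3rd Saturday is the 20th — 20 July 2024.
20 July 2024 is after 1 July 2024, so that is the next one.

20 July 2024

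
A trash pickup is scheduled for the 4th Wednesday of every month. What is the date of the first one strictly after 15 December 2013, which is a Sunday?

25 December 2013

December 2013 starts on a Sunday; its first Wednesday is the 4th, so the 4th Wednesday is the 25th — 25 December 2013.
25 December 2013 is after 15 December 2013, so that is the next one.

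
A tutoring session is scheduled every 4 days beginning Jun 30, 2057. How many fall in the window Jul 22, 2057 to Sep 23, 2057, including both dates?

Occurrences land 4·i days after Jun 30, 2057 for i = 0, 1, 2, …
Jul 22, 2057 is 22 days after the start; 22 ÷ 4 = 5 remainder 2; since the remainder is 2, round up to i = 6. First occurrence in the window: #7 on Jul 24, 2057 (6×4 = 24 days in).
Sep 23, 2057 is 85 days after the start; 85 ÷ 4 = 21 remainder 1. Last occurrence in the window: #22 on Sep 22, 2057.
Occurrences #7 through #22: 16 in total.

16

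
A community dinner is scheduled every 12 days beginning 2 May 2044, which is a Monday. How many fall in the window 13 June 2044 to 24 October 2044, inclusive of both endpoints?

11

Occurrences land 12·i days after 2 May 2044 for i = 0, 1, 2, …
13 June 2044 is 42 days after the start; 42 ÷ 12 = 3 remainder 6; since the remainder is 6, round up to i = 4. First occurrence in the window: #5 on 19 June 2044 (4×12 = 48 days in).
24 October 2044 is 175 days after the start; 175 ÷ 12 = 14 remainder 7. Last occurrence in the window: #15 on 17 October 2044.
Occurrences #5 through #15: 11 in total.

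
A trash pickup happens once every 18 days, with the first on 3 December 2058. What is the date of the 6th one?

3 March 2059

The 6th occurrence is 5 intervals after the first: 5 × 18 = 90 days after 3 December 2058.
December has 31 days — 28 days to the end of December leaves 62.
January has 31 days (31 left).
February has 28 days (3 left).
3 days into March → 3 March 2059.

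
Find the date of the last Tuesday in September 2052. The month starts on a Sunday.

24 September 2052

September 2052 begins on a Sunday, so the first Tuesday is September 3 (2 days later).
September 2052 has 30 days. Adding weeks: 3, 10, 17, 24 — the last one ≤ 30 is the 24th.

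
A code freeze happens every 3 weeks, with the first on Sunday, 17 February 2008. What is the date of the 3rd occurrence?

The 3rd occurrence is 2 intervals after the first: 2 × 21 = 42 days after 17 February 2008.
February has 29 days — 12 days to the end of February leaves 30.
30 days into March → 30 March 2008.

30 March 2008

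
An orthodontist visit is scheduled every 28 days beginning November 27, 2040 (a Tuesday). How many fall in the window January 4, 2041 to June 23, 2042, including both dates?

19

Occurrences land 28·i days after November 27, 2040 for i = 0, 1, 2, …
January 4, 2041 is 38 days after the start; 38 ÷ 28 = 1 remainder 10; since the remainder is 10, round up to i = 2. First occurrence in the window: #3 on January 22, 2041 (2×28 = 56 days in).
June 23, 2042 is 573 days after the start; 573 ÷ 28 = 20 remainder 13. Last occurrence in the window: #21 on June 10, 2042.
Occurrences #3 through #21: 19 in total.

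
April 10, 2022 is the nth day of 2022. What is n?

100

Days in months before April: 31 + 28 + 31 = 90.
Plus 10 days into April → day 100.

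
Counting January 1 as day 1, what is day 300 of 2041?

27 October 2041

January has 31 days (300 − 31 = 269 remain).
February has 28 days (269 − 28 = 241 remain).
March has 31 days (241 − 31 = 210 remain).
April has 30 days (210 − 30 = 180 remain).
May has 31 days (180 − 31 = 149 remain).
June has 30 days (149 − 30 = 119 remain).
July has 31 days (119 − 31 = 88 remain).
August has 31 days (88 − 31 = 57 remain).
September has 30 days (57 − 30 = 27 remain).
27 into October → October 27.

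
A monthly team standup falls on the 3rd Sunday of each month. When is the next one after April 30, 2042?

May 18, 2042

April 2042 starts on a Tuesday; its first Sunday is the 6th, so the 3rd Sunday is the 20th — April 20, 2042.
That is not after April 30, 2042, so look at May 2042.
May 2042 starts on a Thursday; its first Sunday is the 4th, so the 3rd Sunday is the 18th — May 18, 2042.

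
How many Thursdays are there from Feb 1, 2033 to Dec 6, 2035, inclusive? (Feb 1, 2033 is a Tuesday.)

149

Feb 1, 2033 is a Tuesday; the first Thursday on or after it is Feb 3, 2033 (2 days later).
From Feb 3, 2033 to Dec 6, 2035: 331 + 365 + 340 = 1036 days (rest of 2033, 2034, to Dec 6, 2035 in 2035).
1036 ÷ 7 = 148 full weeks with remainder 0, so 148 more Thursdays after the first → 149.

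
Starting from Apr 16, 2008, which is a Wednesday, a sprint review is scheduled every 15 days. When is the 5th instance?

The 5th occurrence is 4 intervals after the first: 4 × 15 = 60 days after Apr 16, 2008.
Apr has 30 days — 14 days to the end of Apr leaves 46.
May has 31 days (15 left).
15 days into Jun → Jun 15, 2008.

Jun 15, 2008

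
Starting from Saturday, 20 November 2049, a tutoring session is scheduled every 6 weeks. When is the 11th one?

The 11th occurrence is 10 intervals after the first: 10 × 42 = 420 days after 20 November 2049.
November has 30 days — 10 days to the end of November leaves 410.
From end of November to end of 2049 is 31 days (379 left).
2050 has 365 days (14 left).
14 days into January → 14 January 2051.

14 January 2051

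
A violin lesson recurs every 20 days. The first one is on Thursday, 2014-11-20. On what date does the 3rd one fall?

The 3rd occurrence is 2 intervals after the first: 2 × 20 = 40 days after 2014-11-20.
November has 30 days — 10 days to the end of November leaves 30.
30 days into December → 2014-12-30.

2014-12-30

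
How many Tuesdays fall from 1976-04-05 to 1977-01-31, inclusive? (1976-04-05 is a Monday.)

1976-04-05 is a Monday; the first Tuesday on or after it is 1976-04-06 (1 day later).
From 1976-04-06 to 1977-01-31: 24 + 31 + 30 + 31 + 31 + 30 + 31 + 30 + 31 + 31 = 300 days (rest of April, May, June, July, August, September, October, November, December, January).
300 ÷ 7 = 42 full weeks with remainder 6, so 42 more Tuesdays after the first → 43.

43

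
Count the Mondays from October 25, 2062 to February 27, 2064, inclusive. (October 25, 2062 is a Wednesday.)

October 25, 2062 is a Wednesday; the first Monday on or after it is October 30, 2062 (5 days later).
From October 30, 2062 to February 27, 2064: 62 + 365 + 58 = 485 days (rest of 2062, 2063, to February 27, 2064 in 2064).
485 ÷ 7 = 69 full weeks with remainder 2, so 69 more Mondays after the first → 70.

70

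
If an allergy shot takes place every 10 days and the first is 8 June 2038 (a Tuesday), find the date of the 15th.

26 October 2038

The 15th occurrence is 14 intervals after the first: 14 × 10 = 140 days after 8 June 2038.
June has 30 days — 22 days to the end of June leaves 118.
July has 31 days (87 left).
August has 31 days (56 left).
September has 30 days (26 left).
26 days into October → 26 October 2038.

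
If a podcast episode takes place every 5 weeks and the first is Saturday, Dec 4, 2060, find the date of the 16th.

The 16th occurrence is 15 intervals after the first: 15 × 35 = 525 days after Dec 4, 2060.
Dec has 31 days — 27 days to the end of Dec leaves 498.
2061 has 365 days (133 left).
Jan has 31 days (102 left).
Feb has 28 days (74 left).
Mar has 31 days (43 left).
Apr has 30 days (13 left).
13 days into May → May 13, 2062.

May 13, 2062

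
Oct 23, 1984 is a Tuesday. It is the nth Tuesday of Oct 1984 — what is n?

4th

Day 23 falls in week ⌈23/7⌉ of the month.
Days 1–7 hold the 1st Tuesday, 8–14 the 2nd, 15–21 the 3rd, 22–28 the 4th, 29–31 the 5th.
23 is in the range for the 4th.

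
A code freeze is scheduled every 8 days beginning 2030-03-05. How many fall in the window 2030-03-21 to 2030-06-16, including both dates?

11

Occurrences land 8·i days after 2030-03-05 for i = 0, 1, 2, …
2030-03-21 is 16 days after the start; 16 ÷ 8 = 2 remainder 0. First occurrence in the window: #3 on 2030-03-21 (2×8 = 16 days in).
2030-06-16 is 103 days after the start; 103 ÷ 8 = 12 remainder 7. Last occurrence in the window: #13 on 2030-06-09.
Occurrences #3 through #13: 11 in total.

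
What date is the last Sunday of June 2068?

2068-06-24

June 2068 begins on a Friday, so the first Sunday is June 3 (2 days later).
June 2068 has 30 days. Adding weeks: 3, 10, 17, 24 — the last one ≤ 30 is the 24th.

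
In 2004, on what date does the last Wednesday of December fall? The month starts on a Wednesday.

December 2004 begins on a Wednesday, so the first Wednesday is December 1.
December 2004 has 31 days. Adding weeks: 1, 8, 15, 22, 29 — the last one ≤ 31 is the 29th.

December 29, 2004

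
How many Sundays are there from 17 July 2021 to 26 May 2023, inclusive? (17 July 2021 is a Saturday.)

97

17 July 2021 is a Saturday; the first Sunday on or after it is 18 July 2021 (1 day later).
From 18 July 2021 to 26 May 2023: 166 + 365 + 146 = 677 days (rest of 2021, 2022, to 26 May 2023 in 2023).
677 ÷ 7 = 96 full weeks with remainder 5, so 96 more Sundays after the first → 97.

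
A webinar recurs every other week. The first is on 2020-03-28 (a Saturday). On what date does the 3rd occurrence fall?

2020-04-25

The 3rd occurrence is 2 intervals after the first: 2 × 14 = 28 days after 2020-03-28.
March has 31 days — 3 days to the end of March leaves 25.
25 days into April → 2020-04-25.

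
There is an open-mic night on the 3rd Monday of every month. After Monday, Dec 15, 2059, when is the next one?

Dec 2059 starts on a Monday; its first Monday is the 1st, so the 3rd Monday is the 15th — Dec 15, 2059.
That is not after Dec 15, 2059, so look at Jan 2060.
Jan 2060 starts on a Thursday; its first Monday is the 5th, so the 3rd Monday is the 19th — Jan 19, 2060.

Jan 19, 2060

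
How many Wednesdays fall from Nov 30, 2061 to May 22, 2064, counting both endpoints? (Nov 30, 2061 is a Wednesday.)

130

Nov 30, 2061 is a Wednesday; the first Wednesday on or after it is Nov 30, 2061.
From Nov 30, 2061 to May 22, 2064: 31 + 365 + 365 + 143 = 904 days (rest of 2061, 2062, 2063, to May 22, 2064 in 2064).
904 ÷ 7 = 129 full weeks with remainder 1, so 129 more Wednesdays after the first → 130.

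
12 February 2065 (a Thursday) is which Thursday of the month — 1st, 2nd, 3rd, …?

2nd

Day 12 falls in week ⌈12/7⌉ of the month.
Days 1–7 hold the 1st Thursday, 8–14 the 2nd, 15–21 the 3rd, 22–28 the 4th, 29–31 the 5th.
12 is in the range for the 2nd.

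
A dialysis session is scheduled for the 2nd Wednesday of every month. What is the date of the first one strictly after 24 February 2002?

13 March 2002

February 2002 starts on a Friday; its first Wednesday is the 6th, so the 2nd Wednesday is the 13th — 13 February 2002.
That is not after 24 February 2002, so look at March 2002.
March 2002 starts on a Friday; its first Wednesday is the 6th, so the 2nd Wednesday is the 13th — 13 March 2002.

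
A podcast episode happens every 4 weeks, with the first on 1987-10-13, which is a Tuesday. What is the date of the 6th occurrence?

1988-03-01

The 6th occurrence is 5 intervals after the first: 5 × 28 = 140 days after 1987-10-13.
October has 31 days — 18 days to the end of October leaves 122.
November has 30 days (92 left).
December has 31 days (61 left).
January has 31 days (30 left).
February has 29 days (1 left).
1 day into March → 1988-03-01.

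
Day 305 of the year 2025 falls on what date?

November 1, 2025

January has 31 days (305 − 31 = 274 remain).
February has 28 days (274 − 28 = 246 remain).
March has 31 days (246 − 31 = 215 remain).
April has 30 days (215 − 30 = 185 remain).
May has 31 days (185 − 31 = 154 remain).
June has 30 days (154 − 30 = 124 remain).
July has 31 days (124 − 31 = 93 remain).
August has 31 days (93 − 31 = 62 remain).
September has 30 days (62 − 30 = 32 remain).
October has 31 days (32 − 31 = 1 remain).
1 into November → November 1.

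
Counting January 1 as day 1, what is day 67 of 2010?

March 8, 2010

January has 31 days (67 − 31 = 36 remain).
February has 28 days (36 − 28 = 8 remain).
8 into March → March 8.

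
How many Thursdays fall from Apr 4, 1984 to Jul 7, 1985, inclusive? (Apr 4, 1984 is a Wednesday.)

66

Apr 4, 1984 is a Wednesday; the first Thursday on or after it is Apr 5, 1984 (1 day later).
From Apr 5, 1984 to Jul 7, 1985: 270 + 188 = 458 days (rest of 1984, to Jul 7, 1985 in 1985).
458 ÷ 7 = 65 full weeks with remainder 3, so 65 more Thursdays after the first → 66.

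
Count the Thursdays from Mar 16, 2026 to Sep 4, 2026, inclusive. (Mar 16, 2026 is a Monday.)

Mar 16, 2026 is a Monday; the first Thursday on or after it is Mar 19, 2026 (3 days later).
From Mar 19, 2026 to Sep 4, 2026: 12 + 30 + 31 + 30 + 31 + 31 + 4 = 169 days (rest of Mar, Apr, May, Jun, Jul, Aug, Sep).
169 ÷ 7 = 24 full weeks with remainder 1, so 24 more Thursdays after the first → 25.

25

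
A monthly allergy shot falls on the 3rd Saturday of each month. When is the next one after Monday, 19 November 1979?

November 1979 starts on a Thursday; its first Saturday is the 3rd, so the 3rd Saturday is the 17th — 17 November 1979.
That is not after 19 November 1979, so look at December 1979.
December 1979 starts on a Saturday; its first Saturday is the 1st, so the 3rd Saturday is the 15th — 15 December 1979.

15 December 1979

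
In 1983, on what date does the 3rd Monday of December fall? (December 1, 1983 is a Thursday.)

December 1983 begins on a Thursday, so the first Monday is December 5 (4 days later).
The 3rd Monday is 2 weeks later: 5 + 14 = 19.

1983-12-19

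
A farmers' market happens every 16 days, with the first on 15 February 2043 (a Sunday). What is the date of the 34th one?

The 34th occurrence is 33 intervals after the first: 33 × 16 = 528 days after 15 February 2043.
February has 28 days — 13 days to the end of February leaves 515.
From end of February to end of 2043 is 306 days (209 left).
January has 31 days (178 left).
February has 29 days (149 left).
March has 31 days (118 left).
April has 30 days (88 left).
May has 31 days (57 left).
June has 30 days (27 left).
27 days into July → 27 July 2044.

27 July 2044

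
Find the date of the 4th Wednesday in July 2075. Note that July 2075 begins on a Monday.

July 2075 begins on a Monday, so the first Wednesday is July 3 (2 days later).
The 4th Wednesday is 3 weeks later: 3 + 21 = 24.

24 July 2075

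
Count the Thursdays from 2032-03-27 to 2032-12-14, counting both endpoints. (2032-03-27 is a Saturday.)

2032-03-27 is a Saturday; the first Thursday on or after it is 2032-04-01 (5 days later).
From 2032-04-01 to 2032-12-14: 29 + 31 + 30 + 31 + 31 + 30 + 31 + 30 + 14 = 257 days (rest of April, May, June, July, August, September, October, November, December).
257 ÷ 7 = 36 full weeks with remainder 5, so 36 more Thursdays after the first → 37.

37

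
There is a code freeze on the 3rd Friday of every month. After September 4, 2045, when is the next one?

September 2045 starts on a Friday; its first Friday is the 1st, so the 3rd Friday is the 15th — September 15, 2045.
September 15, 2045 is after September 4, 2045, so that is the next one.

September 15, 2045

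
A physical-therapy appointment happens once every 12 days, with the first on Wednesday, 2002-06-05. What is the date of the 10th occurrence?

The 10th occurrence is 9 intervals after the first: 9 × 12 = 108 days after 2002-06-05.
June has 30 days — 25 days to the end of June leaves 83.
July has 31 days (52 left).
August has 31 days (21 left).
21 days into September → 2002-09-21.

2002-09-21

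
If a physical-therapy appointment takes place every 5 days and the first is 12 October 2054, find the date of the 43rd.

The 43rd occurrence is 42 intervals after the first: 42 × 5 = 210 days after 12 October 2054.
October has 31 days — 19 days to the end of October leaves 191.
November has 30 days (161 left).
December has 31 days (130 left).
January has 31 days (99 left).
February has 28 days (71 left).
March has 31 days (40 left).
April has 30 days (10 left).
10 days into May → 10 May 2055.

10 May 2055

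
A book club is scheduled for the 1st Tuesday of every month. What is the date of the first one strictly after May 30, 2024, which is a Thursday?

Jun 4, 2024

May 2024 starts on a Wednesday, so its 1st Tuesday is May 7, 2024 (6 days in).
That is not after May 30, 2024, so look at Jun 2024.
Jun 2024 starts on a Saturday, so its 1st Tuesday is Jun 4, 2024 (3 days in).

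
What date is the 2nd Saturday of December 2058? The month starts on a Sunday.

14 December 2058

December 2058 begins on a Sunday, so the first Saturday is December 7 (6 days later).
The 2nd Saturday is 1 weeks later: 7 + 7 = 14.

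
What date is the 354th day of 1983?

December 20, 1983

January has 31 days (354 − 31 = 323 remain).
February has 28 days (323 − 28 = 295 remain).
March has 31 days (295 − 31 = 264 remain).
April has 30 days (264 − 30 = 234 remain).
May has 31 days (234 − 31 = 203 remain).
June has 30 days (203 − 30 = 173 remain).
July has 31 days (173 − 31 = 142 remain).
August has 31 days (142 − 31 = 111 remain).
September has 30 days (111 − 30 = 81 remain).
October has 31 days (81 − 31 = 50 remain).
November has 30 days (50 − 30 = 20 remain).
20 into December → December 20.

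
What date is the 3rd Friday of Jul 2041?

Jul 2041 begins on a Monday, so the first Friday is Jul 5 (4 days later).
The 3rd Friday is 2 weeks later: 5 + 14 = 19.

Jul 19, 2041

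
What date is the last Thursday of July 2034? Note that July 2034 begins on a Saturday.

July 2034 begins on a Saturday, so the first Thursday is July 6 (5 days later).
July 2034 has 31 days. Adding weeks: 6, 13, 20, 27 — the last one ≤ 31 is the 27th.

July 27, 2034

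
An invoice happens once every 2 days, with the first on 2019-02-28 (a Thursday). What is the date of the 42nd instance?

2019-05-21

The 42nd occurrence is 41 intervals after the first: 41 × 2 = 82 days after 2019-02-28.
February has 28 days — 0 days to the end of February leaves 82.
March has 31 days (51 left).
April has 30 days (21 left).
21 days into May → 2019-05-21.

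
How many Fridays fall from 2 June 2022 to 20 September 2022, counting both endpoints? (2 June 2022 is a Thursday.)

16

2 June 2022 is a Thursday; the first Friday on or after it is 3 June 2022 (1 day later).
From 3 June 2022 to 20 September 2022: 27 + 31 + 31 + 20 = 109 days (rest of June, July, August, September).
109 ÷ 7 = 15 full weeks with remainder 4, so 15 more Fridays after the first → 16.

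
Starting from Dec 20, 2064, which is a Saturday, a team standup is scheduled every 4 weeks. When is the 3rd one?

The 3rd occurrence is 2 intervals after the first: 2 × 28 = 56 days after Dec 20, 2064.
Dec has 31 days — 11 days to the end of Dec leaves 45.
Jan has 31 days (14 left).
14 days into Feb → Feb 14, 2065.

Feb 14, 2065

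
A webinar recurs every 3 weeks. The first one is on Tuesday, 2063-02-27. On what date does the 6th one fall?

The 6th occurrence is 5 intervals after the first: 5 × 21 = 105 days after 2063-02-27.
February has 28 days — 1 day to the end of February leaves 104.
March has 31 days (73 left).
April has 30 days (43 left).
May has 31 days (12 left).
12 days into June → 2063-06-12.

2063-06-12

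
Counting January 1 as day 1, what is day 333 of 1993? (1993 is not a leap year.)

January has 31 days (333 − 31 = 302 remain).
February has 28 days (302 − 28 = 274 remain).
March has 31 days (274 − 31 = 243 remain).
April has 30 days (243 − 30 = 213 remain).
May has 31 days (213 − 31 = 182 remain).
June has 30 days (182 − 30 = 152 remain).
July has 31 days (152 − 31 = 121 remain).
August has 31 days (121 − 31 = 90 remain).
September has 30 days (90 − 30 = 60 remain).
October has 31 days (60 − 31 = 29 remain).
29 into November → November 29.

1993-11-29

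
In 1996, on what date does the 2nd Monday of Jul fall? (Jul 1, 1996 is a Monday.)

Jul 1996 begins on a Monday, so the first Monday is Jul 1.
The 2nd Monday is 1 weeks later: 1 + 7 = 8.

Jul 8, 1996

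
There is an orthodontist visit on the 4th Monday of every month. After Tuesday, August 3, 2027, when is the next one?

August 2027 starts on a Sunday; its first Monday is the 2nd, so the 4th Monday is the 23rd — August 23, 2027.
August 23, 2027 is after August 3, 2027, so that is the next one.

August 23, 2027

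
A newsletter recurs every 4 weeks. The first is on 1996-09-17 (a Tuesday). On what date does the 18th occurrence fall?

The 18th occurrence is 17 intervals after the first: 17 × 28 = 476 days after 1996-09-17.
September has 30 days — 13 days to the end of September leaves 463.
From end of September to end of 1996 is 92 days (371 left).
1997 has 365 days (6 left).
6 days into January → 1998-01-06.

1998-01-06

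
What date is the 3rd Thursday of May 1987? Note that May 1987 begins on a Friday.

21 May 1987

May 1987 begins on a Friday, so the first Thursday is May 7 (6 days later).
The 3rd Thursday is 2 weeks later: 7 + 14 = 21.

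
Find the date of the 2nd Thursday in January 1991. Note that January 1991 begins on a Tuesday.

1991-01-10

January 1991 begins on a Tuesday, so the first Thursday is January 3 (2 days later).
The 2nd Thursday is 1 weeks later: 3 + 7 = 10.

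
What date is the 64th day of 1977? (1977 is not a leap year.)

5 March 1977

January has 31 days (64 − 31 = 33 remain).
February has 28 days (33 − 28 = 5 remain).
5 into March → March 5.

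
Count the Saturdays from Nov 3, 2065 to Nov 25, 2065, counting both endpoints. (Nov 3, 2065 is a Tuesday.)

3

Nov 3, 2065 is a Tuesday; the first Saturday on or after it is Nov 7, 2065 (4 days later).
From Nov 7, 2065 to Nov 25, 2065 is 25 − 7 = 18 days.
18 ÷ 7 = 2 full weeks with remainder 4, so 2 more Saturdays after the first → 3.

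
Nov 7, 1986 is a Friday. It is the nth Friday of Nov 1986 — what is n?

Day 7 falls in week ⌈7/7⌉ of the month.
Days 1–7 hold the 1st Friday, 8–14 the 2nd, 15–21 the 3rd, 22–28 the 4th, 29–31 the 5th.
7 is in the range for the 1st.

1st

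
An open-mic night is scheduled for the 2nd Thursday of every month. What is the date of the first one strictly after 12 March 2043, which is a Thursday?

March 2043 starts on a Sunday; its first Thursday is the 5th, so the 2nd Thursday is the 12th — 12 March 2043.
That is not after 12 March 2043, so look at April 2043.
April 2043 starts on a Wednesday; its first Thursday is the 2nd, so the 2nd Thursday is the 9th — 9 April 2043.

9 April 2043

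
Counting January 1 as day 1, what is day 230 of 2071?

January has 31 days (230 − 31 = 199 remain).
February has 28 days (199 − 28 = 171 remain).
March has 31 days (171 − 31 = 140 remain).
April has 30 days (140 − 30 = 110 remain).
May has 31 days (110 − 31 = 79 remain).
June has 30 days (79 − 30 = 49 remain).
July has 31 days (49 − 31 = 18 remain).
18 into August → August 18.

August 18, 2071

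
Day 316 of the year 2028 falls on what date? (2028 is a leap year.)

January has 31 days (316 − 31 = 285 remain).
February has 29 days (285 − 29 = 256 remain).
March has 31 days (256 − 31 = 225 remain).
April has 30 days (225 − 30 = 195 remain).
May has 31 days (195 − 31 = 164 remain).
June has 30 days (164 − 30 = 134 remain).
July has 31 days (134 − 31 = 103 remain).
August has 31 days (103 − 31 = 72 remain).
September has 30 days (72 − 30 = 42 remain).
October has 31 days (42 − 31 = 11 remain).
11 into November → November 11.

2028-11-11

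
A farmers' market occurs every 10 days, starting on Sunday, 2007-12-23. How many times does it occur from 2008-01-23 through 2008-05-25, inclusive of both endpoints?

Occurrences land 10·i days after 2007-12-23 for i = 0, 1, 2, …
2008-01-23 is 31 days after the start; 31 ÷ 10 = 3 remainder 1; since the remainder is 1, round up to i = 4. First occurrence in the window: #5 on 2008-02-01 (4×10 = 40 days in).
2008-05-25 is 154 days after the start; 154 ÷ 10 = 15 remainder 4. Last occurrence in the window: #16 on 2008-05-21.
Occurrences #5 through #16: 12 in total.

12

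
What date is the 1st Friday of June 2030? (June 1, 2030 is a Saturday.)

June 2030 begins on a Saturday, so the first Friday is June 7 (6 days later).

June 7, 2030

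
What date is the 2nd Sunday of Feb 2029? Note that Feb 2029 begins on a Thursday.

Feb 2029 begins on a Thursday, so the first Sunday is Feb 4 (3 days later).
The 2nd Sunday is 1 weeks later: 4 + 7 = 11.

Feb 11, 2029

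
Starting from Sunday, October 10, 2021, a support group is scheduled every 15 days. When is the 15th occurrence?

May 8, 2022

The 15th occurrence is 14 intervals after the first: 14 × 15 = 210 days after October 10, 2021.
October has 31 days — 21 days to the end of October leaves 189.
November has 30 days (159 left).
December has 31 days (128 left).
January has 31 days (97 left).
February has 28 days (69 left).
March has 31 days (38 left).
April has 30 days (8 left).
8 days into May → May 8, 2022.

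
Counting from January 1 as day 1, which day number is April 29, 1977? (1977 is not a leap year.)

119

Days in months before April: 31 + 28 + 31 = 90.
Plus 29 days into April → day 119.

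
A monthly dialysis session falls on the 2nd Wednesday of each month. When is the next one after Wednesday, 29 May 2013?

12 June 2013

May 2013 starts on a Wednesday; its first Wednesday is the 1st, so the 2nd Wednesday is the 8th — 8 May 2013.
That is not after 29 May 2013, so look at June 2013.
June 2013 starts on a Saturday; its first Wednesday is the 5th, so the 2nd Wednesday is the 12th — 12 June 2013.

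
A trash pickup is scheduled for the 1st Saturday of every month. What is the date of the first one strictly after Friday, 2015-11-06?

2015-11-07

November 2015 starts on a Sunday, so its 1st Saturday is 2015-11-07 (6 days in).
2015-11-07 is after 2015-11-06, so that is the next one.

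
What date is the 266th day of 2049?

2049-09-23

January has 31 days (266 − 31 = 235 remain).
February has 28 days (235 − 28 = 207 remain).
March has 31 days (207 − 31 = 176 remain).
April has 30 days (176 − 30 = 146 remain).
May has 31 days (146 − 31 = 115 remain).
June has 30 days (115 − 30 = 85 remain).
July has 31 days (85 − 31 = 54 remain).
August has 31 days (54 − 31 = 23 remain).
23 into September → September 23.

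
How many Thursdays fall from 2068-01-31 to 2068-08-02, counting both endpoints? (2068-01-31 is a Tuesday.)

2068-01-31 is a Tuesday; the first Thursday on or after it is 2068-02-02 (2 days later).
From 2068-02-02 to 2068-08-02: 27 + 31 + 30 + 31 + 30 + 31 + 2 = 182 days (rest of February, March, April, May, June, July, August).
182 ÷ 7 = 26 full weeks with remainder 0, so 26 more Thursdays after the first → 27.

27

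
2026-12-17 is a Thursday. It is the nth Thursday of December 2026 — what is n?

3rd

Day 17 falls in week ⌈17/7⌉ of the month.
Days 1–7 hold the 1st Thursday, 8–14 the 2nd, 15–21 the 3rd, 22–28 the 4th, 29–31 the 5th.
17 is in the range for the 3rd.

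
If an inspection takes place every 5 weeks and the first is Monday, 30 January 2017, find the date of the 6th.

24 July 2017

The 6th occurrence is 5 intervals after the first: 5 × 35 = 175 days after 30 January 2017.
January has 31 days — 1 day to the end of January leaves 174.
February has 28 days (146 left).
March has 31 days (115 left).
April has 30 days (85 left).
May has 31 days (54 left).
June has 30 days (24 left).
24 days into July → 24 July 2017.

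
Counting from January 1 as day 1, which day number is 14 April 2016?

Days in months before April: 31 + 29 + 31 = 91.
Plus 14 days into April → day 105.

105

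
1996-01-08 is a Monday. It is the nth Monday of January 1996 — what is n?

Day 8 falls in week ⌈8/7⌉ of the month.
Days 1–7 hold the 1st Monday, 8–14 the 2nd, 15–21 the 3rd, 22–28 the 4th, 29–31 the 5th.
8 is in the range for the 2nd.

2nd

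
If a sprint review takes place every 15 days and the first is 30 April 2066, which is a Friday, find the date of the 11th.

The 11th occurrence is 10 intervals after the first: 10 × 15 = 150 days after 30 April 2066.
April has 30 days — 0 days to the end of April leaves 150.
May has 31 days (119 left).
June has 30 days (89 left).
July has 31 days (58 left).
August has 31 days (27 left).
27 days into September → 27 September 2066.

27 September 2066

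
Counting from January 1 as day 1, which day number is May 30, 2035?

Days in months before May: 31 + 28 + 31 + 30 = 120.
Plus 30 days into May → day 150.

150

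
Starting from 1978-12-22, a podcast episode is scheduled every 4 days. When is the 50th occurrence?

1979-07-06

The 50th occurrence is 49 intervals after the first: 49 × 4 = 196 days after 1978-12-22.
December has 31 days — 9 days to the end of December leaves 187.
January has 31 days (156 left).
February has 28 days (128 left).
March has 31 days (97 left).
April has 30 days (67 left).
May has 31 days (36 left).
June has 30 days (6 left).
6 days into July → 1979-07-06.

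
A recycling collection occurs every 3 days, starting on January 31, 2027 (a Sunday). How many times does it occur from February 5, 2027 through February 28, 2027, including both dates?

Occurrences land 3·i days after January 31, 2027 for i = 0, 1, 2, …
February 5, 2027 is 5 days after the start; 5 ÷ 3 = 1 remainder 2; since the remainder is 2, round up to i = 2. First occurrence in the window: #3 on February 6, 2027 (2×3 = 6 days in).
February 28, 2027 is 28 days after the start; 28 ÷ 3 = 9 remainder 1. Last occurrence in the window: #10 on February 27, 2027.
Occurrences #3 through #10: 8 in total.

8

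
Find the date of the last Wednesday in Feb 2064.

Feb 27, 2064

The first Wednesday of Feb 2064 is Feb 6.
Feb 2064 has 29 days. Adding weeks: 6, 13, 20, 27 — the last one ≤ 29 is the 27th.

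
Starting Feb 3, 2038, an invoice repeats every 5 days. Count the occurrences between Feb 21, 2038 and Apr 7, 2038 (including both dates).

9

Occurrences land 5·i days after Feb 3, 2038 for i = 0, 1, 2, …
Feb 21, 2038 is 18 days after the start; 18 ÷ 5 = 3 remainder 3; since the remainder is 3, round up to i = 4. First occurrence in the window: #5 on Feb 23, 2038 (4×5 = 20 days in).
Apr 7, 2038 is 63 days after the start; 63 ÷ 5 = 12 remainder 3. Last occurrence in the window: #13 on Apr 4, 2038.
Occurrences #5 through #13: 9 in total.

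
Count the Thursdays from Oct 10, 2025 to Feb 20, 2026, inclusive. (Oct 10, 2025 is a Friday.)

Oct 10, 2025 is a Friday; the first Thursday on or after it is Oct 16, 2025 (6 days later).
From Oct 16, 2025 to Feb 20, 2026: 15 + 30 + 31 + 31 + 20 = 127 days (rest of Oct, Nov, Dec, Jan, Feb).
127 ÷ 7 = 18 full weeks with remainder 1, so 18 more Thursdays after the first → 19.

19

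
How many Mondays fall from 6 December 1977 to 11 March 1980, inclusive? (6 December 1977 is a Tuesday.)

6 December 1977 is a Tuesday; the first Monday on or after it is 12 December 1977 (6 days later).
From 12 December 1977 to 11 March 1980: 19 + 365 + 365 + 71 = 820 days (rest of 1977, 1978, 1979, to 11 March 1980 in 1980).
820 ÷ 7 = 117 full weeks with remainder 1, so 117 more Mondays after the first → 118.

118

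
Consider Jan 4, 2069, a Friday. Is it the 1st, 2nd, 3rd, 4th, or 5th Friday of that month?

Day 4 falls in week ⌈4/7⌉ of the month.
Days 1–7 hold the 1st Friday, 8–14 the 2nd, 15–21 the 3rd, 22–28 the 4th, 29–31 the 5th.
4 is in the range for the 1st.

1st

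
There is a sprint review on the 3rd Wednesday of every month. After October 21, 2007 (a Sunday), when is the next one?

November 21, 2007

October 2007 starts on a Monday; its first Wednesday is the 3rd, so the 3rd Wednesday is the 17th — October 17, 2007.
That is not after October 21, 2007, so look at November 2007.
November 2007 starts on a Thursday; its first Wednesday is the 7th, so the 3rd Wednesday is the 21st — November 21, 2007.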